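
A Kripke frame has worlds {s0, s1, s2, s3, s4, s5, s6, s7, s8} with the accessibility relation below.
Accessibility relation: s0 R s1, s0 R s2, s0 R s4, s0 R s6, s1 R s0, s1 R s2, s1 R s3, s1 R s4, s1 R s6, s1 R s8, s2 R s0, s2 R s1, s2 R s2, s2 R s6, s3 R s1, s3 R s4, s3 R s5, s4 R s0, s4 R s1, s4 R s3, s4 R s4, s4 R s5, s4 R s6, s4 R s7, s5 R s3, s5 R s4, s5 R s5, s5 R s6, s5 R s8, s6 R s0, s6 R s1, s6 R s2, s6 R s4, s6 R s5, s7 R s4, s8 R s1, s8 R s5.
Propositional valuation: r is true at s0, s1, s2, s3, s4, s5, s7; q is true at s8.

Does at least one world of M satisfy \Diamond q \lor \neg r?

Let φ = \Diamond q \lor \neg r. Evaluate φ at each world:
  s0 (successors {s1, s2, s4, s6}): φ is false.
  s1 (successors {s0, s2, s3, s4, s6, s8}): φ is true.
  s2 (successors {s0, s1, s2, s6}): φ is false.
  s3 (successors {s1, s4, s5}): φ is false.
  s4 (successors {s0, s1, s3, s4, s5, s6, s7}): φ is false.
  s5 (successors {s3, s4, s5, s6, s8}): φ is true.
  s6 (successors {s0, s1, s2, s4, s5}): φ is true.
  s7 (successors {s4}): φ is false.
  s8 (successors {s1, s5}): φ is true.
Detail at s1 (witness):
  At s1: \Diamond q is true, \neg r is false, so \Diamond q \lor \neg r is true.
    At s1: \Diamond q requires q at some successor in {s0, s2, s3, s4, s6, s8}.
      q holds at s8, so \Diamond q is true at s1.

Yes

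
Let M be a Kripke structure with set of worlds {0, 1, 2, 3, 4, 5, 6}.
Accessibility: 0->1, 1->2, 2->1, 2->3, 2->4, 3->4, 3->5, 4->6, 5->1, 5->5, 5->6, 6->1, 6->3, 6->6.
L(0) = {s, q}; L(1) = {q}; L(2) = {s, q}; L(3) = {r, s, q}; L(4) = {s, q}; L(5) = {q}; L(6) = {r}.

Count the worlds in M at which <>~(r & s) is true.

Let φ = <>~(r & s). Evaluate φ at each world:
  0 (successors {1}): φ is true.
  1 (successors {2}): φ is true.
  2 (successors {1, 3, 4}): φ is true.
  3 (successors {4, 5}): φ is true.
  4 (successors {6}): φ is true.
  5 (successors {1, 5, 6}): φ is true.
  6 (successors {1, 3, 6}): φ is true.
For instance, at 3:
  At 3: <>~(r & s) requires ~(r & s) at some successor in {4, 5}.
    ~(r & s) holds at 4, so <>~(r & s) is true at 3.
Satisfying worlds: {0, 1, 2, 3, 4, 5, 6}

7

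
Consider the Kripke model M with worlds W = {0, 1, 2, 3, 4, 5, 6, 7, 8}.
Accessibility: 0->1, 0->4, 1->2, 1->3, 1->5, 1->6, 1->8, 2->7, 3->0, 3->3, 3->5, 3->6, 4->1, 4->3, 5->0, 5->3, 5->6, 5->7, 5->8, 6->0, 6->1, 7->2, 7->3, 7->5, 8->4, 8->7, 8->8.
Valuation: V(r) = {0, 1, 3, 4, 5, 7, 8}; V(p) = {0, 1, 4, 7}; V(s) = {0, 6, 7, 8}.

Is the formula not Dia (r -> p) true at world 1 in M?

At 1: Dia (r -> p) is true, so not Dia (r -> p) is false.
  At 1: Dia (r -> p) requires r -> p at some successor in {2, 3, 5, 6, 8}.
    r -> p holds at 2, so Dia (r -> p) is true at 1.

No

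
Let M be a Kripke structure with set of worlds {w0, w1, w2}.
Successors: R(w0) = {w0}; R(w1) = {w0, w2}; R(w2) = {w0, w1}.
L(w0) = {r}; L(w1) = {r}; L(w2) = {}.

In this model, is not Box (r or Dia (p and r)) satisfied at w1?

At w1: Box (r or Dia (p and r)) is false, so not Box (r or Dia (p and r)) is true.
  At w1: Box (r or Dia (p and r)) requires r or Dia (p and r) at every successor {w0, w2}.
    r or Dia (p and r) fails at w2, so Box (r or Dia (p and r)) is false at w1.
      At w2: r is false, Dia (p and r) is false, so r or Dia (p and r) is false.

Yes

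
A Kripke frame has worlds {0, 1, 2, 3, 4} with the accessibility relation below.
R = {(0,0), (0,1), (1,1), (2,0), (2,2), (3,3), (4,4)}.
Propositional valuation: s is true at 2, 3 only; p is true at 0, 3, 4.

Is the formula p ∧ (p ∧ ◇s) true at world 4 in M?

No

At 4: p is true, p ∧ ◇s is false, so p ∧ (p ∧ ◇s) is false.
  At 4: p is true, ◇s is false, so p ∧ ◇s is false.
    At 4: ◇s requires s at some successor in {4}.
      At 4: s is false.
    So ◇s is false at 4.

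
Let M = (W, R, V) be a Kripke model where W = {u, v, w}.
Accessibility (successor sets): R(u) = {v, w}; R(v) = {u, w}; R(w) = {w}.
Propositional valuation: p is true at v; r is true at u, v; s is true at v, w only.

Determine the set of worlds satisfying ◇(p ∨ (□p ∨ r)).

Let φ = ◇(p ∨ (□p ∨ r)). Evaluate φ at each world:
  u (successors {v, w}): φ is true.
  v (successors {u, w}): φ is true.
  w (successors {w}): φ is false.
For instance, at u:
  At u: ◇(p ∨ (□p ∨ r)) requires p ∨ (□p ∨ r) at some successor in {v, w}.
    p ∨ (□p ∨ r) holds at v, so ◇(p ∨ (□p ∨ r)) is true at u.
      At v: p is true, □p ∨ r is true, so p ∨ (□p ∨ r) is true.
Satisfying worlds: {u, v}

u, v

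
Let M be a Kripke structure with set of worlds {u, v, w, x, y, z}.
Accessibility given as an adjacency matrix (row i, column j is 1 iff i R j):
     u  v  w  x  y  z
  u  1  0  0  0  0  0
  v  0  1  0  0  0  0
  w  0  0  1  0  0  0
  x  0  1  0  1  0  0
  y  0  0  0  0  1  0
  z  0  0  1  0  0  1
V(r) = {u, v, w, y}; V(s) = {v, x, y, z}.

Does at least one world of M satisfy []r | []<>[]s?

Let φ = []r | []<>[]s. Evaluate φ at each world:
  u (successors {u}): φ is true.
  v (successors {v}): φ is true.
  w (successors {w}): φ is true.
  x (successors {v, x}): φ is true.
  y (successors {y}): φ is true.
  z (successors {w, z}): φ is false.
Detail at u (witness):
  At u: []r is true, []<>[]s is false, so []r | []<>[]s is true.
    At u: []r requires r at every successor {u}.
      At u: r is true.
    So []r is true at u.
    At u: []<>[]s requires <>[]s at every successor {u}.
      <>[]s fails at u, so []<>[]s is false at u.

Yes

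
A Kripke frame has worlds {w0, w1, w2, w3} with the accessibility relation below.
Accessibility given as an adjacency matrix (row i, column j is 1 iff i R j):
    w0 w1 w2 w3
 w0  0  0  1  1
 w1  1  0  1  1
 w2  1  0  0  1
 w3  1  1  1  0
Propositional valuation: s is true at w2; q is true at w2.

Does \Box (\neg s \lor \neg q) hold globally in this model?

Recall that \Box ψ holds at a world iff ψ holds at every accessible world, and \Diamond ψ holds iff ψ holds at some accessible world.
Let φ = \Box (\neg s \lor \neg q). Evaluate φ at each world:
  w0 (successors {w2, w3}): φ is false.
  w1 (successors {w0, w2, w3}): φ is false.
  w2 (successors {w0, w3}): φ is true.
  w3 (successors {w0, w1, w2}): φ is false.
Detail at w0 (counterexample):
  At w0: \Box (\neg s \lor \neg q) requires \neg s \lor \neg q at every successor {w2, w3}.
    \neg s \lor \neg q fails at w2, so \Box (\neg s \lor \neg q) is false at w0.

No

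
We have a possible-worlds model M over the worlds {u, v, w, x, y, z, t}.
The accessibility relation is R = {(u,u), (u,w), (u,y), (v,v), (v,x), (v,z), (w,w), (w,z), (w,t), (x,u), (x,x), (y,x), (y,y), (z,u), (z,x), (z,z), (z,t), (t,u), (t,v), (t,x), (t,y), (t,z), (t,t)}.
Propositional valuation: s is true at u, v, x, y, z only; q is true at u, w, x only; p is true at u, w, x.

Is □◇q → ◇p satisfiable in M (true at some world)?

Let φ = □◇q → ◇p. Evaluate φ at each world:
  u (successors {u, w, y}): φ is true.
  v (successors {v, x, z}): φ is true.
  w (successors {w, z, t}): φ is true.
  x (successors {u, x}): φ is true.
  y (successors {x, y}): φ is true.
  z (successors {u, x, z, t}): φ is true.
  t (successors {u, v, x, y, z, t}): φ is true.
Detail at u (witness):
  At u: □◇q is true, ◇p is true, so □◇q → ◇p is true.
    At u: □◇q requires ◇q at every successor {u, w, y}.
      At u: ◇q is true.
      At w: ◇q is true.
      At y: ◇q is true.
    So □◇q is true at u.
    At u: ◇p requires p at some successor in {u, w, y}.
      p holds at u, so ◇p is true at u.

Yes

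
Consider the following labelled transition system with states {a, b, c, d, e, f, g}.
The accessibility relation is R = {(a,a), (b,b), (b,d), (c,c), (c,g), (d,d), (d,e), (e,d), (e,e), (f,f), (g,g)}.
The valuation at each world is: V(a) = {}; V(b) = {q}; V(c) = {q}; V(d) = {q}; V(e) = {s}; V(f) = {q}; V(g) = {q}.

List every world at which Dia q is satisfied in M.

Recall that Dia ψ holds at a world iff ψ holds at some accessible world.
Let φ = Dia q. Evaluate φ at each world:
  a (successors {a}): φ is false.
  b (successors {b, d}): φ is true.
  c (successors {c, g}): φ is true.
  d (successors {d, e}): φ is true.
  e (successors {d, e}): φ is true.
  f (successors {f}): φ is true.
  g (successors {g}): φ is true.
For instance, at g:
  At g: Dia q requires q at some successor in {g}.
    q holds at g, so Dia q is true at g.
Satisfying worlds: {b, c, d, e, f, g}

b, c, d, e, f, g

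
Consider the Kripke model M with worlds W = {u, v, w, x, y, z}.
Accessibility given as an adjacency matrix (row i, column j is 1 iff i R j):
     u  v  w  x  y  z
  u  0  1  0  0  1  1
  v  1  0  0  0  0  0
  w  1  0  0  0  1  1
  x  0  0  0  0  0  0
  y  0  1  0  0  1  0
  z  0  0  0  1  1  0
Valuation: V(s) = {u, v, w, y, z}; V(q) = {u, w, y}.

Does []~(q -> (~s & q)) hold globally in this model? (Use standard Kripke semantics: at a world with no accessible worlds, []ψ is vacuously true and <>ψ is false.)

Let φ = []~(q -> (~s & q)). Evaluate φ at each world:
  u (successors {v, y, z}): φ is false.
  v (successors {u}): φ is true.
  w (successors {u, y, z}): φ is false.
  x (successors ∅): φ is true.
  y (successors {v, y}): φ is false.
  z (successors {x, y}): φ is false.
Detail at u (counterexample):
  At u: []~(q -> (~s & q)) requires ~(q -> (~s & q)) at every successor {v, y, z}.
    ~(q -> (~s & q)) fails at v, so []~(q -> (~s & q)) is false at u.

No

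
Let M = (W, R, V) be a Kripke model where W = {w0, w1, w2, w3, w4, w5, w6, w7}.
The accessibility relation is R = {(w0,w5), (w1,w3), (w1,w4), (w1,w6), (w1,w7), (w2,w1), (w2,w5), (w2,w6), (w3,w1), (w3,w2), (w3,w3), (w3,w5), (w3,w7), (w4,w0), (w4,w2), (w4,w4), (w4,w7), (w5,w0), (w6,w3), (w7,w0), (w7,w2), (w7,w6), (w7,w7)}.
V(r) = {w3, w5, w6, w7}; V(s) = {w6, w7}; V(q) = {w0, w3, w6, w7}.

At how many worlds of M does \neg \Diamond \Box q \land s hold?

Let φ = \neg \Diamond \Box q \land s. Evaluate φ at each world:
  w0 (successors {w5}): φ is false.
  w1 (successors {w3, w4, w6, w7}): φ is false.
  w2 (successors {w1, w5, w6}): φ is false.
  w3 (successors {w1, w2, w3, w5, w7}): φ is false.
  w4 (successors {w0, w2, w4, w7}): φ is false.
  w5 (successors {w0}): φ is false.
  w6 (successors {w3}): φ is true.
  w7 (successors {w0, w2, w6, w7}): φ is false.
For instance, at w3:
  At w3: \neg \Diamond \Box q is false, s is false, so \neg \Diamond \Box q \land s is false.
    At w3: \Diamond \Box q is true, so \neg \Diamond \Box q is false.
      At w3: \Diamond \Box q requires \Box q at some successor in {w1, w2, w3, w5, w7}.
        \Box q holds at w5, so \Diamond \Box q is true at w3.
Satisfying worlds: {w6}

1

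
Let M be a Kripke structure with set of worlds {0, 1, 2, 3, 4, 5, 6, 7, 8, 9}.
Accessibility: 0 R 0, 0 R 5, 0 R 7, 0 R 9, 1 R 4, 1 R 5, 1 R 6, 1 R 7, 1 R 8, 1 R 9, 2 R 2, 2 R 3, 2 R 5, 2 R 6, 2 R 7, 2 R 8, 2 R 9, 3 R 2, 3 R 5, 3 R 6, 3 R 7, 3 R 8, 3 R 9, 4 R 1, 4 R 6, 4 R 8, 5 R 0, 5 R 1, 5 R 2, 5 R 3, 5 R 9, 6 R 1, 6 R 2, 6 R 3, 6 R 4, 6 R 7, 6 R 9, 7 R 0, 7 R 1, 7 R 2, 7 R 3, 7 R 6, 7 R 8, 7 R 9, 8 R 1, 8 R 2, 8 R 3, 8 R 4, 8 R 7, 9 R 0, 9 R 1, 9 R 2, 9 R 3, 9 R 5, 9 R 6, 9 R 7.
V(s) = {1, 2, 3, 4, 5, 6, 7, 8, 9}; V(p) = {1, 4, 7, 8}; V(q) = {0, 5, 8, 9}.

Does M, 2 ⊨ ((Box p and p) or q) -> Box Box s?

At 2: (Box p and p) or q is false, Box Box s is false, so ((Box p and p) or q) -> Box Box s is true.
  At 2: Box p and p is false, q is false, so (Box p and p) or q is false.
    At 2: Box p is false, p is false, so Box p and p is false.
      At 2: Box p requires p at every successor {2, 3, 5, 6, 7, 8, 9}.
        p fails at 2, so Box p is false at 2.
  At 2: Box Box s requires Box s at every successor {2, 3, 5, 6, 7, 8, 9}.
    Box s fails at 5, so Box Box s is false at 2.
      At 5: Box s requires s at every successor {0, 1, 2, 3, 9}.
        s fails at 0, so Box s is false at 5.

Yes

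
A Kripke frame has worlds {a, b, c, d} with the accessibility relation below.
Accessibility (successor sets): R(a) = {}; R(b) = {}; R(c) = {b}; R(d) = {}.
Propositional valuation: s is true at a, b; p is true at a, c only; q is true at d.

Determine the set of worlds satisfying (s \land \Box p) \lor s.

a, b

Let φ = (s \land \Box p) \lor s. Evaluate φ at each world:
  a (successors ∅): φ is true.
  b (successors ∅): φ is true.
  c (successors {b}): φ is false.
  d (successors ∅): φ is false.
For instance, at c:
  At c: s \land \Box p is false, s is false, so (s \land \Box p) \lor s is false.
    At c: s is false, \Box p is false, so s \land \Box p is false.
      At c: \Box p requires p at every successor {b}.
        p fails at b, so \Box p is false at c.
Satisfying worlds: {a, b}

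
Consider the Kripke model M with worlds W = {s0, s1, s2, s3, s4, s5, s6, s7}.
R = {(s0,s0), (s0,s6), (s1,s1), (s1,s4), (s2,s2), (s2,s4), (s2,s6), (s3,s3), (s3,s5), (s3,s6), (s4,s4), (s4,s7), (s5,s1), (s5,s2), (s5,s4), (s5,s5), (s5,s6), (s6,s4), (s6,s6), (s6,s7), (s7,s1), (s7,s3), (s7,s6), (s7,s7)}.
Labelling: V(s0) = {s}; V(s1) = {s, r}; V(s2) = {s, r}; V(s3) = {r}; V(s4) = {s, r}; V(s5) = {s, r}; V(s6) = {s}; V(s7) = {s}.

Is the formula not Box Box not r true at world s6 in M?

At s6: Box Box not r is false, so not Box Box not r is true.
  At s6: Box Box not r requires Box not r at every successor {s4, s6, s7}.
    Box not r fails at s4, so Box Box not r is false at s6.
      At s4: Box not r requires not r at every successor {s4, s7}.
        not r fails at s4, so Box not r is false at s4.

Yes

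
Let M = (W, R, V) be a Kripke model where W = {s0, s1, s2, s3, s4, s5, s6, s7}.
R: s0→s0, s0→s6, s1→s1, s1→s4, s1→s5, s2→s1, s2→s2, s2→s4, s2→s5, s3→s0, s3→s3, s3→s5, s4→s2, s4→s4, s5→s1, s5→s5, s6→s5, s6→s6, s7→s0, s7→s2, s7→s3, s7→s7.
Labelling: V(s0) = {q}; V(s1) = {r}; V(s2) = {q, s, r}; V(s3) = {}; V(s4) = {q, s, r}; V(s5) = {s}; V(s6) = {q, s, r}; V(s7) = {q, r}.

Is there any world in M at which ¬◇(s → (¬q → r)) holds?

No

Recall that ◇ψ holds at a world iff ψ holds at some accessible world.
Let φ = ¬◇(s → (¬q → r)). Evaluate φ at each world:
  s0 (successors {s0, s6}): φ is false.
  s1 (successors {s1, s4, s5}): φ is false.
  s2 (successors {s1, s2, s4, s5}): φ is false.
  s3 (successors {s0, s3, s5}): φ is false.
  s4 (successors {s2, s4}): φ is false.
  s5 (successors {s1, s5}): φ is false.
  s6 (successors {s5, s6}): φ is false.
  s7 (successors {s0, s2, s3, s7}): φ is false.
For instance, at s0:
  At s0: ◇(s → (¬q → r)) is true, so ¬◇(s → (¬q → r)) is false.
    At s0: ◇(s → (¬q → r)) requires s → (¬q → r) at some successor in {s0, s6}.
      s → (¬q → r) holds at s0, so ◇(s → (¬q → r)) is true at s0.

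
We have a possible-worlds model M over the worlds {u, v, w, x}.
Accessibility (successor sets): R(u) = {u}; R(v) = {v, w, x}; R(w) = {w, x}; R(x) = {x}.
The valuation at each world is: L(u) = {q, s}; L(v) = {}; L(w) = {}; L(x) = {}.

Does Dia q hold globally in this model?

Let φ = Dia q. Evaluate φ at each world:
  u (successors {u}): φ is true.
  v (successors {v, w, x}): φ is false.
  w (successors {w, x}): φ is false.
  x (successors {x}): φ is false.
Detail at v (counterexample):
  At v: Dia q requires q at some successor in {v, w, x}.
    At v: q is false.
    At w: q is false.
    At x: q is false.
  So Dia q is false at v.

No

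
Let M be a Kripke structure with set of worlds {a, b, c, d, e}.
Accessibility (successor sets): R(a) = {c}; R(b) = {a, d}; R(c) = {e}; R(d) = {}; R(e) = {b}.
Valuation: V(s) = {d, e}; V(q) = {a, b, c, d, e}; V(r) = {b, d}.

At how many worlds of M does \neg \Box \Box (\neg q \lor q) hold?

0

Let φ = \neg \Box \Box (\neg q \lor q). Evaluate φ at each world:
  a (successors {c}): φ is false.
  b (successors {a, d}): φ is false.
  c (successors {e}): φ is false.
  d (successors ∅): φ is false.
  e (successors {b}): φ is false.
For instance, at e:
  At e: \Box \Box (\neg q \lor q) is true, so \neg \Box \Box (\neg q \lor q) is false.
    At e: \Box \Box (\neg q \lor q) requires \Box (\neg q \lor q) at every successor {b}.
      At b: \Box (\neg q \lor q) is true.
    So \Box \Box (\neg q \lor q) is true at e.
Satisfying worlds: none.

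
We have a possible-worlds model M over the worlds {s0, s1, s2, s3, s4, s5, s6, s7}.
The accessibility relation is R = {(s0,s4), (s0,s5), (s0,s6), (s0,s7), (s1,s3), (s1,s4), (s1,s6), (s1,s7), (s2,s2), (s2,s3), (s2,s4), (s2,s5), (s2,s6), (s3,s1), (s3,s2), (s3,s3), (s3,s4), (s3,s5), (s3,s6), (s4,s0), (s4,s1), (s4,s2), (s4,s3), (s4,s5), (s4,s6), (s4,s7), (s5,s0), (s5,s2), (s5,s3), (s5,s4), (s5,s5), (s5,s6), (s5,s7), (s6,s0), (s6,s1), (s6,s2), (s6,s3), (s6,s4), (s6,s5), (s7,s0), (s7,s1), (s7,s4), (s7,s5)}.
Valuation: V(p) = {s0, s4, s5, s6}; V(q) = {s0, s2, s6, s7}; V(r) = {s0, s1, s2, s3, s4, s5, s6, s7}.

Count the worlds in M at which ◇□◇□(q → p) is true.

4

Let φ = ◇□◇□(q → p). Evaluate φ at each world:
  s0 (successors {s4, s5, s6, s7}): φ is true.
  s1 (successors {s3, s4, s6, s7}): φ is true.
  s2 (successors {s2, s3, s4, s5, s6}): φ is false.
  s3 (successors {s1, s2, s3, s4, s5, s6}): φ is false.
  s4 (successors {s0, s1, s2, s3, s5, s6, s7}): φ is true.
  s5 (successors {s0, s2, s3, s4, s5, s6, s7}): φ is true.
  s6 (successors {s0, s1, s2, s3, s4, s5}): φ is false.
  s7 (successors {s0, s1, s4, s5}): φ is false.
For instance, at s4:
  At s4: ◇□◇□(q → p) requires □◇□(q → p) at some successor in {s0, s1, s2, s3, s5, s6, s7}.
    □◇□(q → p) holds at s7, so ◇□◇□(q → p) is true at s4.
      At s7: □◇□(q → p) requires ◇□(q → p) at every successor {s0, s1, s4, s5}.
        At s0: ◇□(q → p) is true.
        At s1: ◇□(q → p) is true.
        At s4: ◇□(q → p) is true.
        At s5: ◇□(q → p) is true.
      So □◇□(q → p) is true at s7.
Satisfying worlds: {s0, s1, s4, s5}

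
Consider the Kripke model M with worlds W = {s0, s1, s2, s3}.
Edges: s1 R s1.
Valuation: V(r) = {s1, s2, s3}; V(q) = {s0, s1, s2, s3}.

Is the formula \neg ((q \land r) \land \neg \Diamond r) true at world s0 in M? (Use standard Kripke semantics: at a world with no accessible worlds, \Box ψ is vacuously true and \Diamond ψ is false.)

Recall that \Diamond ψ holds at a world iff ψ holds at some accessible world.
At s0: (q \land r) \land \neg \Diamond r is false, so \neg ((q \land r) \land \neg \Diamond r) is true.
  At s0: q \land r is false, \neg \Diamond r is true, so (q \land r) \land \neg \Diamond r is false.
    At s0: \Diamond r is false, so \neg \Diamond r is true.
      At s0: no accessible worlds, so \Diamond r is false.

Yes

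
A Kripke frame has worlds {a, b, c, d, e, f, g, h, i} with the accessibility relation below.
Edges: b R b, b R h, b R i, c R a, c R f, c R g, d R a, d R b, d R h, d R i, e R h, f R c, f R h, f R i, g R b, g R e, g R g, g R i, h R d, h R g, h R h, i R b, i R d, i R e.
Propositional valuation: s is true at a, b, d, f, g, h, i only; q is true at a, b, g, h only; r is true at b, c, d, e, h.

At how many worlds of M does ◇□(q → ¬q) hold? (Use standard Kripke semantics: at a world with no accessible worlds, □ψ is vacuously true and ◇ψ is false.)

2

Recall that □ψ holds at a world iff ψ holds at every accessible world, and ◇ψ holds iff ψ holds at some accessible world.
Let φ = ◇□(q → ¬q). Evaluate φ at each world:
  a (successors ∅): φ is false.
  b (successors {b, h, i}): φ is false.
  c (successors {a, f, g}): φ is true.
  d (successors {a, b, h, i}): φ is true.
  e (successors {h}): φ is false.
  f (successors {c, h, i}): φ is false.
  g (successors {b, e, g, i}): φ is false.
  h (successors {d, g, h}): φ is false.
  i (successors {b, d, e}): φ is false.
For instance, at h:
  At h: ◇□(q → ¬q) requires □(q → ¬q) at some successor in {d, g, h}.
    At d: □(q → ¬q) is false.
    At g: □(q → ¬q) is false.
    At h: □(q → ¬q) is false.
  So ◇□(q → ¬q) is false at h.
Satisfying worlds: {c, d}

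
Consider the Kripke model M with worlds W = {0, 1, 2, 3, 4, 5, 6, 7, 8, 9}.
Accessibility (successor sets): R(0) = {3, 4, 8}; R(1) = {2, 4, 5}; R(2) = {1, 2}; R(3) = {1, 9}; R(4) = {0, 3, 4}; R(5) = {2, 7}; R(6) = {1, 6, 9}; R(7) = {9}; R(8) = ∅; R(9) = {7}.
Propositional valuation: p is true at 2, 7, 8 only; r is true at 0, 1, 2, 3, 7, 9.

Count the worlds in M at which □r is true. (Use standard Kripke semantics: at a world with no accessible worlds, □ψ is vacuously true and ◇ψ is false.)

6

Recall that □ψ holds at a world iff ψ holds at every accessible world, and ◇ψ holds iff ψ holds at some accessible world.
Let φ = □r. Evaluate φ at each world:
  0 (successors {3, 4, 8}): φ is false.
  1 (successors {2, 4, 5}): φ is false.
  2 (successors {1, 2}): φ is true.
  3 (successors {1, 9}): φ is true.
  4 (successors {0, 3, 4}): φ is false.
  5 (successors {2, 7}): φ is true.
  6 (successors {1, 6, 9}): φ is false.
  7 (successors {9}): φ is true.
  8 (successors ∅): φ is true.
  9 (successors {7}): φ is true.
For instance, at 0:
  At 0: □r requires r at every successor {3, 4, 8}.
    r fails at 4, so □r is false at 0.
Satisfying worlds: {2, 3, 5, 7, 8, 9}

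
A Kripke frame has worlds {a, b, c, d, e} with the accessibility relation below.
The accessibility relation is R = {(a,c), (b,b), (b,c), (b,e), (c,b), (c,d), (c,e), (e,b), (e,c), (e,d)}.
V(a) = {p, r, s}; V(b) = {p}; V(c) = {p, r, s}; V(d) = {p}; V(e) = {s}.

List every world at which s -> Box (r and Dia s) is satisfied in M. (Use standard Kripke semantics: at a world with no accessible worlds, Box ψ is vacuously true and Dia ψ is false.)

a, b, d

Let φ = s -> Box (r and Dia s). Evaluate φ at each world:
  a (successors {c}): φ is true.
  b (successors {b, c, e}): φ is true.
  c (successors {b, d, e}): φ is false.
  d (successors ∅): φ is true.
  e (successors {b, c, d}): φ is false.
For instance, at e:
  At e: s is true, Box (r and Dia s) is false, so s -> Box (r and Dia s) is false.
    At e: Box (r and Dia s) requires r and Dia s at every successor {b, c, d}.
      r and Dia s fails at b, so Box (r and Dia s) is false at e.
Satisfying worlds: {a, b, d}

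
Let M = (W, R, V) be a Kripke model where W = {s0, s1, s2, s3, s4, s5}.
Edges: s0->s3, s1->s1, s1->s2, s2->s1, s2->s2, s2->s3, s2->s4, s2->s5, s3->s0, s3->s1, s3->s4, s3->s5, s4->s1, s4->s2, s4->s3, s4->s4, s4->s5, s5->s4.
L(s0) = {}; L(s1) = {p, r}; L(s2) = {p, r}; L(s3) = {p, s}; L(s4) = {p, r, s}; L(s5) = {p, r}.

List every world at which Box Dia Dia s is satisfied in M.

Let φ = Box Dia Dia s. Evaluate φ at each world:
  s0 (successors {s3}): φ is true.
  s1 (successors {s1, s2}): φ is true.
  s2 (successors {s1, s2, s3, s4, s5}): φ is true.
  s3 (successors {s0, s1, s4, s5}): φ is true.
  s4 (successors {s1, s2, s3, s4, s5}): φ is true.
  s5 (successors {s4}): φ is true.
For instance, at s3:
  At s3: Box Dia Dia s requires Dia Dia s at every successor {s0, s1, s4, s5}.
    At s0: Dia Dia s is true.
    At s1: Dia Dia s is true.
    At s4: Dia Dia s is true.
    At s5: Dia Dia s is true.
  So Box Dia Dia s is true at s3.
Satisfying worlds: {s0, s1, s2, s3, s4, s5}

s0, s1, s2, s3, s4, s5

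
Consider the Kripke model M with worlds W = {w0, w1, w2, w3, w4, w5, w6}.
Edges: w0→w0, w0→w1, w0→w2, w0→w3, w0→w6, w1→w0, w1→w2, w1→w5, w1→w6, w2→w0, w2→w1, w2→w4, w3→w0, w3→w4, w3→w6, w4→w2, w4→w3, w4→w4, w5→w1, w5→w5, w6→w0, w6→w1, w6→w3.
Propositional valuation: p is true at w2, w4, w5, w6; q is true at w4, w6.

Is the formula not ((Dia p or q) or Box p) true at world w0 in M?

At w0: (Dia p or q) or Box p is true, so not ((Dia p or q) or Box p) is false.
  At w0: Dia p or q is true, Box p is false, so (Dia p or q) or Box p is true.
    At w0: Dia p is true, q is false, so Dia p or q is true.
      At w0: Dia p requires p at some successor in {w0, w1, w2, w3, w6}.
        p holds at w2, so Dia p is true at w0.
    At w0: Box p requires p at every successor {w0, w1, w2, w3, w6}.
      p fails at w0, so Box p is false at w0.

No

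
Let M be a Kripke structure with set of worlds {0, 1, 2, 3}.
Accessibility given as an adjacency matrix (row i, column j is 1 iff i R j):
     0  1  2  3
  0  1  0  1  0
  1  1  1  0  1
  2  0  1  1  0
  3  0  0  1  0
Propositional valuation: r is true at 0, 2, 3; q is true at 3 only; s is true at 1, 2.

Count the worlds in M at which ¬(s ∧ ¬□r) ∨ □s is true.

Let φ = ¬(s ∧ ¬□r) ∨ □s. Evaluate φ at each world:
  0 (successors {0, 2}): φ is true.
  1 (successors {0, 1, 3}): φ is false.
  2 (successors {1, 2}): φ is true.
  3 (successors {2}): φ is true.
For instance, at 1:
  At 1: ¬(s ∧ ¬□r) is false, □s is false, so ¬(s ∧ ¬□r) ∨ □s is false.
    At 1: s ∧ ¬□r is true, so ¬(s ∧ ¬□r) is false.
      At 1: s is true, ¬□r is true, so s ∧ ¬□r is true.
    At 1: □s requires s at every successor {0, 1, 3}.
      s fails at 0, so □s is false at 1.
Satisfying worlds: {0, 2, 3}

3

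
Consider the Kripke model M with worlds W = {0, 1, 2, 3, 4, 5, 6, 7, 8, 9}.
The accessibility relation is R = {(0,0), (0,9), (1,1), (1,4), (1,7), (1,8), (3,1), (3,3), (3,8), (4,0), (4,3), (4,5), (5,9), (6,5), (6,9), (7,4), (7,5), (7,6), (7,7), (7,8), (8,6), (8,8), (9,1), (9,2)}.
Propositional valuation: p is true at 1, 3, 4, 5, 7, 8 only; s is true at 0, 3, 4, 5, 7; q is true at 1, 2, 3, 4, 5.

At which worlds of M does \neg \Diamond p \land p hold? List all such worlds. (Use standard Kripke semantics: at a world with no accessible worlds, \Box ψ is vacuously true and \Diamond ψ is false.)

5

Let φ = \neg \Diamond p \land p. Evaluate φ at each world:
  0 (successors {0, 9}): φ is false.
  1 (successors {1, 4, 7, 8}): φ is false.
  2 (successors ∅): φ is false.
  3 (successors {1, 3, 8}): φ is false.
  4 (successors {0, 3, 5}): φ is false.
  5 (successors {9}): φ is true.
  6 (successors {5, 9}): φ is false.
  7 (successors {4, 5, 6, 7, 8}): φ is false.
  8 (successors {6, 8}): φ is false.
  9 (successors {1, 2}): φ is false.
For instance, at 7:
  At 7: \neg \Diamond p is false, p is true, so \neg \Diamond p \land p is false.
    At 7: \Diamond p is true, so \neg \Diamond p is false.
      At 7: \Diamond p requires p at some successor in {4, 5, 6, 7, 8}.
        p holds at 4, so \Diamond p is true at 7.
Satisfying worlds: {5}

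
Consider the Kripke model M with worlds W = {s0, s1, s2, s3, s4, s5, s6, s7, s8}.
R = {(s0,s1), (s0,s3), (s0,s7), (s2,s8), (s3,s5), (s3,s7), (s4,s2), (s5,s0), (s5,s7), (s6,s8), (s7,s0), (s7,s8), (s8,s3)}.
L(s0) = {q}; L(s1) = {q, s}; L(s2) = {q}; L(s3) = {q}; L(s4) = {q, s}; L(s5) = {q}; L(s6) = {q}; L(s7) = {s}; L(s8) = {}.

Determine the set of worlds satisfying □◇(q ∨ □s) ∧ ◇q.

s3, s5, s7, s8

Let φ = □◇(q ∨ □s) ∧ ◇q. Evaluate φ at each world:
  s0 (successors {s1, s3, s7}): φ is false.
  s1 (successors ∅): φ is false.
  s2 (successors {s8}): φ is false.
  s3 (successors {s5, s7}): φ is true.
  s4 (successors {s2}): φ is false.
  s5 (successors {s0, s7}): φ is true.
  s6 (successors {s8}): φ is false.
  s7 (successors {s0, s8}): φ is true.
  s8 (successors {s3}): φ is true.
For instance, at s6:
  At s6: □◇(q ∨ □s) is true, ◇q is false, so □◇(q ∨ □s) ∧ ◇q is false.
    At s6: □◇(q ∨ □s) requires ◇(q ∨ □s) at every successor {s8}.
      At s8: ◇(q ∨ □s) is true.
    So □◇(q ∨ □s) is true at s6.
    At s6: ◇q requires q at some successor in {s8}.
      At s8: q is false.
    So ◇q is false at s6.
Satisfying worlds: {s3, s5, s7, s8}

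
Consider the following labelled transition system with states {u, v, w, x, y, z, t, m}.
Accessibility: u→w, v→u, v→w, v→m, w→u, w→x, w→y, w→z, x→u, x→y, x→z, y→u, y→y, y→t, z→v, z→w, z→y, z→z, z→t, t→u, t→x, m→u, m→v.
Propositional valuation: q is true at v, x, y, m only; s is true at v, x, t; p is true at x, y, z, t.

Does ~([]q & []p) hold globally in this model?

Let φ = ~([]q & []p). Evaluate φ at each world:
  u (successors {w}): φ is true.
  v (successors {u, w, m}): φ is true.
  w (successors {u, x, y, z}): φ is true.
  x (successors {u, y, z}): φ is true.
  y (successors {u, y, t}): φ is true.
  z (successors {v, w, y, z, t}): φ is true.
  t (successors {u, x}): φ is true.
  m (successors {u, v}): φ is true.
For instance, at x:
  At x: []q & []p is false, so ~([]q & []p) is true.
    At x: []q is false, []p is false, so []q & []p is false.
      At x: []q requires q at every successor {u, y, z}.
        q fails at u, so []q is false at x.
      At x: []p requires p at every successor {u, y, z}.
        p fails at u, so []p is false at x.

Yes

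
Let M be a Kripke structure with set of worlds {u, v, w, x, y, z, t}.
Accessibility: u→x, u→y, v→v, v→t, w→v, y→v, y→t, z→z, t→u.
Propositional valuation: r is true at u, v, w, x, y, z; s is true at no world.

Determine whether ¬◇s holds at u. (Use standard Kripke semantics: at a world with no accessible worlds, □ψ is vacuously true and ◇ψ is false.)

Yes

At u: ◇s is false, so ¬◇s is true.
  At u: ◇s requires s at some successor in {x, y}.
    At x: s is false.
    At y: s is false.
  So ◇s is false at u.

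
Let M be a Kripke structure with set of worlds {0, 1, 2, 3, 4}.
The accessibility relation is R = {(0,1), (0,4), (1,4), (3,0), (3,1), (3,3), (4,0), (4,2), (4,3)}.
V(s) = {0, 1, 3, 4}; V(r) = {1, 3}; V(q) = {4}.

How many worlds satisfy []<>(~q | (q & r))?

Recall that []ψ holds at a world iff ψ holds at every accessible world, and <>ψ holds iff ψ holds at some accessible world.
Let φ = []<>(~q | (q & r)). Evaluate φ at each world:
  0 (successors {1, 4}): φ is false.
  1 (successors {4}): φ is true.
  2 (successors ∅): φ is true.
  3 (successors {0, 1, 3}): φ is false.
  4 (successors {0, 2, 3}): φ is false.
For instance, at 1:
  At 1: []<>(~q | (q & r)) requires <>(~q | (q & r)) at every successor {4}.
      At 4: <>(~q | (q & r)) requires ~q | (q & r) at some successor in {0, 2, 3}.
        ~q | (q & r) holds at 0, so <>(~q | (q & r)) is true at 4.
  So []<>(~q | (q & r)) is true at 1.
Satisfying worlds: {1, 2}

2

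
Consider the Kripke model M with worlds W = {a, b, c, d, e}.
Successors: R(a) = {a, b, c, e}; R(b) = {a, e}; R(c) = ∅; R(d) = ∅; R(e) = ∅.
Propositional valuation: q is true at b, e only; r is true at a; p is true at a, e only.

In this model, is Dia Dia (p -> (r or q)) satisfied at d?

No

At d: no accessible worlds, so Dia Dia (p -> (r or q)) is false.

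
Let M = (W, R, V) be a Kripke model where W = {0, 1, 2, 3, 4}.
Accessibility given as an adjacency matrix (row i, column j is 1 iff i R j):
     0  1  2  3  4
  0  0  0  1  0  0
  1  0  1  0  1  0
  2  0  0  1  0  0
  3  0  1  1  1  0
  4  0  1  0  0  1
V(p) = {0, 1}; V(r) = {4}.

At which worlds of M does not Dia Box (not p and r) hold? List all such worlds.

0, 1, 2, 3, 4

Let φ = not Dia Box (not p and r). Evaluate φ at each world:
  0 (successors {2}): φ is true.
  1 (successors {1, 3}): φ is true.
  2 (successors {2}): φ is true.
  3 (successors {1, 2, 3}): φ is true.
  4 (successors {1, 4}): φ is true.
For instance, at 4:
  At 4: Dia Box (not p and r) is false, so not Dia Box (not p and r) is true.
    At 4: Dia Box (not p and r) requires Box (not p and r) at some successor in {1, 4}.
      At 1: Box (not p and r) is false.
      At 4: Box (not p and r) is false.
    So Dia Box (not p and r) is false at 4.
Satisfying worlds: {0, 1, 2, 3, 4}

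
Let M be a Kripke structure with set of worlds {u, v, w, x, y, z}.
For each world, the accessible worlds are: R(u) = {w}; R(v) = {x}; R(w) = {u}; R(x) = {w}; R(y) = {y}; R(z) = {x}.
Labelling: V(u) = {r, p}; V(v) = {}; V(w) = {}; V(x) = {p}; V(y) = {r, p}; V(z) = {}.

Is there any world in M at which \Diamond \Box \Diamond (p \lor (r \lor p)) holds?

Let φ = \Diamond \Box \Diamond (p \lor (r \lor p)). Evaluate φ at each world:
  u (successors {w}): φ is false.
  v (successors {x}): φ is true.
  w (successors {u}): φ is true.
  x (successors {w}): φ is false.
  y (successors {y}): φ is true.
  z (successors {x}): φ is true.
Detail at v (witness):
  At v: \Diamond \Box \Diamond (p \lor (r \lor p)) requires \Box \Diamond (p \lor (r \lor p)) at some successor in {x}.
    \Box \Diamond (p \lor (r \lor p)) holds at x, so \Diamond \Box \Diamond (p \lor (r \lor p)) is true at v.
      At x: \Box \Diamond (p \lor (r \lor p)) requires \Diamond (p \lor (r \lor p)) at every successor {w}.
        At w: \Diamond (p \lor (r \lor p)) is true.
      So \Box \Diamond (p \lor (r \lor p)) is true at x.

Yes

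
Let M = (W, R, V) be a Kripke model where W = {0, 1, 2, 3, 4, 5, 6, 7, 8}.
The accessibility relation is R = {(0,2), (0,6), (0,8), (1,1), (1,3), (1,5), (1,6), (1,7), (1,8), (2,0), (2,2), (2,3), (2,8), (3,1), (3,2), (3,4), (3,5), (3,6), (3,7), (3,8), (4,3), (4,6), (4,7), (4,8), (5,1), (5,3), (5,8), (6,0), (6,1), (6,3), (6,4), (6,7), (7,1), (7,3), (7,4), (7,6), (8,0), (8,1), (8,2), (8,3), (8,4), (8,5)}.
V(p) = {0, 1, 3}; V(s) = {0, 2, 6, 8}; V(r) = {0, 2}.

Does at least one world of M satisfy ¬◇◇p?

No

Let φ = ¬◇◇p. Evaluate φ at each world:
  0 (successors {2, 6, 8}): φ is false.
  1 (successors {1, 3, 5, 6, 7, 8}): φ is false.
  2 (successors {0, 2, 3, 8}): φ is false.
  3 (successors {1, 2, 4, 5, 6, 7, 8}): φ is false.
  4 (successors {3, 6, 7, 8}): φ is false.
  5 (successors {1, 3, 8}): φ is false.
  6 (successors {0, 1, 3, 4, 7}): φ is false.
  7 (successors {1, 3, 4, 6}): φ is false.
  8 (successors {0, 1, 2, 3, 4, 5}): φ is false.
For instance, at 3:
  At 3: ◇◇p is true, so ¬◇◇p is false.
    At 3: ◇◇p requires ◇p at some successor in {1, 2, 4, 5, 6, 7, 8}.
      ◇p holds at 1, so ◇◇p is true at 3.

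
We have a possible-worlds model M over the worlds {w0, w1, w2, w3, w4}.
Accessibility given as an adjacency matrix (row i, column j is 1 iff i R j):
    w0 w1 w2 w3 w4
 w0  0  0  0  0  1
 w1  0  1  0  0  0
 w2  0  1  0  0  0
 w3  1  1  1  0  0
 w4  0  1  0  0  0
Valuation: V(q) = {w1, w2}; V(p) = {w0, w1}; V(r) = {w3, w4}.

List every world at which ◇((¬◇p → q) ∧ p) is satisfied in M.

w1, w2, w3, w4

Let φ = ◇((¬◇p → q) ∧ p). Evaluate φ at each world:
  w0 (successors {w4}): φ is false.
  w1 (successors {w1}): φ is true.
  w2 (successors {w1}): φ is true.
  w3 (successors {w0, w1, w2}): φ is true.
  w4 (successors {w1}): φ is true.
For instance, at w1:
  At w1: ◇((¬◇p → q) ∧ p) requires (¬◇p → q) ∧ p at some successor in {w1}.
    (¬◇p → q) ∧ p holds at w1, so ◇((¬◇p → q) ∧ p) is true at w1.
      At w1: ¬◇p → q is true, p is true, so (¬◇p → q) ∧ p is true.
Satisfying worlds: {w1, w2, w3, w4}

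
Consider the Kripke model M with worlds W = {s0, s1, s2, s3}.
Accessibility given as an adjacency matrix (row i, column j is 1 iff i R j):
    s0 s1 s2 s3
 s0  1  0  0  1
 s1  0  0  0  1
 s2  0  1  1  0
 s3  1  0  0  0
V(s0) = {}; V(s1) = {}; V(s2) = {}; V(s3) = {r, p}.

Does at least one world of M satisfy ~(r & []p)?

Yes

Let φ = ~(r & []p). Evaluate φ at each world:
  s0 (successors {s0, s3}): φ is true.
  s1 (successors {s3}): φ is true.
  s2 (successors {s1, s2}): φ is true.
  s3 (successors {s0}): φ is true.
Detail at s0 (witness):
  At s0: r & []p is false, so ~(r & []p) is true.
    At s0: r is false, []p is false, so r & []p is false.
      At s0: []p requires p at every successor {s0, s3}.
        p fails at s0, so []p is false at s0.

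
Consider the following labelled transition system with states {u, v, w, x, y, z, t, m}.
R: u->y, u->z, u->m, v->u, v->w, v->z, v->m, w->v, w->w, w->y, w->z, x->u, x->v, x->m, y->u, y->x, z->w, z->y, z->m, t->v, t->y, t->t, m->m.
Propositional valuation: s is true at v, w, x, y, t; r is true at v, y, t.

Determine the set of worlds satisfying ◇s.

u, v, w, x, y, z, t

Let φ = ◇s. Evaluate φ at each world:
  u (successors {y, z, m}): φ is true.
  v (successors {u, w, z, m}): φ is true.
  w (successors {v, w, y, z}): φ is true.
  x (successors {u, v, m}): φ is true.
  y (successors {u, x}): φ is true.
  z (successors {w, y, m}): φ is true.
  t (successors {v, y, t}): φ is true.
  m (successors {m}): φ is false.
For instance, at y:
  At y: ◇s requires s at some successor in {u, x}.
    s holds at x, so ◇s is true at y.
Satisfying worlds: {u, v, w, x, y, z, t}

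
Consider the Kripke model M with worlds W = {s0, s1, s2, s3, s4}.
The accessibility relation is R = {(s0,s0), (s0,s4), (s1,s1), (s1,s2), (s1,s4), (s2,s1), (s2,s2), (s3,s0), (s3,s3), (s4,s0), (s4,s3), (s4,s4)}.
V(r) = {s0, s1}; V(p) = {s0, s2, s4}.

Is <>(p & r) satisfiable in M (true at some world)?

Yes

Recall that <>ψ holds at a world iff ψ holds at some accessible world.
Let φ = <>(p & r). Evaluate φ at each world:
  s0 (successors {s0, s4}): φ is true.
  s1 (successors {s1, s2, s4}): φ is false.
  s2 (successors {s1, s2}): φ is false.
  s3 (successors {s0, s3}): φ is true.
  s4 (successors {s0, s3, s4}): φ is true.
Detail at s0 (witness):
  At s0: <>(p & r) requires p & r at some successor in {s0, s4}.
    p & r holds at s0, so <>(p & r) is true at s0.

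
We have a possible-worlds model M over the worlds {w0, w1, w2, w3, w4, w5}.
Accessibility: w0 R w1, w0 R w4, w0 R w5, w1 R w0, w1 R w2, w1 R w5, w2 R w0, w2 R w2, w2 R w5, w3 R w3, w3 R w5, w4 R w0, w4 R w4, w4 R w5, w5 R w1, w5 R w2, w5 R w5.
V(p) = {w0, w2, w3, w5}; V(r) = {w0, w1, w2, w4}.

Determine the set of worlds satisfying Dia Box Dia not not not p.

Let φ = Dia Box Dia not not not p. Evaluate φ at each world:
  w0 (successors {w1, w4, w5}): φ is true.
  w1 (successors {w0, w2, w5}): φ is false.
  w2 (successors {w0, w2, w5}): φ is false.
  w3 (successors {w3, w5}): φ is false.
  w4 (successors {w0, w4, w5}): φ is true.
  w5 (successors {w1, w2, w5}): φ is false.
For instance, at w4:
  At w4: Dia Box Dia not not not p requires Box Dia not not not p at some successor in {w0, w4, w5}.
    Box Dia not not not p holds at w4, so Dia Box Dia not not not p is true at w4.
      At w4: Box Dia not not not p requires Dia not not not p at every successor {w0, w4, w5}.
        At w0: Dia not not not p is true.
        At w4: Dia not not not p is true.
        At w5: Dia not not not p is true.
      So Box Dia not not not p is true at w4.
Satisfying worlds: {w0, w4}

w0, w4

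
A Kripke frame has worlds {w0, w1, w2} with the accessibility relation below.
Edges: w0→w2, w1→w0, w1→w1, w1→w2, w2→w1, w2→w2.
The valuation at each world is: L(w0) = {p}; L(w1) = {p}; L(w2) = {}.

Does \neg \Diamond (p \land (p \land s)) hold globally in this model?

Let φ = \neg \Diamond (p \land (p \land s)). Evaluate φ at each world:
  w0 (successors {w2}): φ is true.
  w1 (successors {w0, w1, w2}): φ is true.
  w2 (successors {w1, w2}): φ is true.
For instance, at w0:
  At w0: \Diamond (p \land (p \land s)) is false, so \neg \Diamond (p \land (p \land s)) is true.
    At w0: \Diamond (p \land (p \land s)) requires p \land (p \land s) at some successor in {w2}.
      At w2: p \land (p \land s) is false.
    So \Diamond (p \land (p \land s)) is false at w0.

Yes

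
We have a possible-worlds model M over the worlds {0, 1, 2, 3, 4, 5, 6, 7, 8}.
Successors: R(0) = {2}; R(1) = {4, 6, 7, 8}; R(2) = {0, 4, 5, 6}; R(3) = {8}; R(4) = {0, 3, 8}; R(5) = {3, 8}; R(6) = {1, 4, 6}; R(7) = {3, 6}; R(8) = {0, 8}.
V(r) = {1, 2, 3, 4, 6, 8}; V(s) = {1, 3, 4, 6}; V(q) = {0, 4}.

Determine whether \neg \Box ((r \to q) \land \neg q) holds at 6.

At 6: \Box ((r \to q) \land \neg q) is false, so \neg \Box ((r \to q) \land \neg q) is true.
  At 6: \Box ((r \to q) \land \neg q) requires (r \to q) \land \neg q at every successor {1, 4, 6}.
    (r \to q) \land \neg q fails at 1, so \Box ((r \to q) \land \neg q) is false at 6.

Yes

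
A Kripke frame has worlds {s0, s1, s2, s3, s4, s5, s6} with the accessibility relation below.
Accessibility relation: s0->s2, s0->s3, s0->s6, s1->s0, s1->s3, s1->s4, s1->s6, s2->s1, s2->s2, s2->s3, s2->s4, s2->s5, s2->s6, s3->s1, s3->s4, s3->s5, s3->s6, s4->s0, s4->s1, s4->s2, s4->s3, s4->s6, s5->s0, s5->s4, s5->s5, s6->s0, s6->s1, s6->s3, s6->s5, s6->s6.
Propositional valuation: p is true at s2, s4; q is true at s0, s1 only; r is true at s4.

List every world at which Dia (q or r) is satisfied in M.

s1, s2, s3, s4, s5, s6

Let φ = Dia (q or r). Evaluate φ at each world:
  s0 (successors {s2, s3, s6}): φ is false.
  s1 (successors {s0, s3, s4, s6}): φ is true.
  s2 (successors {s1, s2, s3, s4, s5, s6}): φ is true.
  s3 (successors {s1, s4, s5, s6}): φ is true.
  s4 (successors {s0, s1, s2, s3, s6}): φ is true.
  s5 (successors {s0, s4, s5}): φ is true.
  s6 (successors {s0, s1, s3, s5, s6}): φ is true.
For instance, at s2:
  At s2: Dia (q or r) requires q or r at some successor in {s1, s2, s3, s4, s5, s6}.
    q or r holds at s1, so Dia (q or r) is true at s2.
Satisfying worlds: {s1, s2, s3, s4, s5, s6}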